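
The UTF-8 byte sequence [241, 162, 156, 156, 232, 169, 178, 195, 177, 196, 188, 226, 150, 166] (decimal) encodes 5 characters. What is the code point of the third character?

Offset 0: leading byte 0xF1 = 11110001 → 4-byte char #1 = F1 A2 9C 9C.
Offset 4: leading byte 0xE8 = 11101000 → 3-byte char #2 = E8 A9 B2.
Offset 7: leading byte 0xC3 = 11000011 → 2-byte char #3 = C3 B1.
Leading byte 0xC3 = 11000011 matches 110xxxxx → 2-byte sequence.
Byte 1: 0xC3 = 11000011, payload 00011 (5 bits).
Byte 2: 0xB1 = 10110001 (10xxxxxx ✓), payload 110001.
Concatenate: 00011110001 = 0xF1 (11 bits → U+00F1).

U+00F1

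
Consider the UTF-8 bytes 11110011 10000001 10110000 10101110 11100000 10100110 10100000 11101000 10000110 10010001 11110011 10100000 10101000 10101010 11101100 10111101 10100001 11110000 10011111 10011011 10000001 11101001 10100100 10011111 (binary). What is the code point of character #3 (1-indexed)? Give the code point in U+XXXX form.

Offset 0: leading byte 0xF3 = 11110011 → 4-byte char #1 = F3 81 B0 AE.
Offset 4: leading byte 0xE0 = 11100000 → 3-byte char #2 = E0 A6 A0.
Offset 7: leading byte 0xE8 = 11101000 → 3-byte char #3 = E8 86 91.
Leading byte 0xE8 = 11101000 matches 1110xxxx → 3-byte sequence.
Byte 1: 0xE8 = 11101000, payload 1000 (4 bits).
Byte 2: 0x86 = 10000110 (10xxxxxx ✓), payload 000110.
Byte 3: 0x91 = 10010001 (10xxxxxx ✓), payload 010001.
Concatenate: 1000000110010001 = 0x8191 (16 bits → U+8191).

U+8191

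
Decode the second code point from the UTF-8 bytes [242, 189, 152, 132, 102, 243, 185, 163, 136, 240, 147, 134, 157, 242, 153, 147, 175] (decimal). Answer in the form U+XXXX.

U+0066

Offset 0: leading byte 0xF2 = 11110010 → 4-byte char #1 = F2 BD 98 84.
Offset 4: leading byte 0x66 = 01100110 → 1-byte char #2 = 66.
Leading byte 0x66 = 01100110 matches 0xxxxxxx → 1-byte sequence.
Byte 1: 0x66 = 01100110, payload 1100110 (7 bits).
Concatenate: 1100110 = 0x66 (7 bits → U+0066).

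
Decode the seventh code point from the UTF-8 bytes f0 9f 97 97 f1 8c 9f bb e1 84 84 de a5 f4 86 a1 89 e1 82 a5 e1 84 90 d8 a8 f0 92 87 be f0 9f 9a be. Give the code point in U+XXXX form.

U+1110

Offset 0: leading byte 0xF0 = 11110000 → 4-byte char #1 = F0 9F 97 97.
Offset 4: leading byte 0xF1 = 11110001 → 4-byte char #2 = F1 8C 9F BB.
Offset 8: leading byte 0xE1 = 11100001 → 3-byte char #3 = E1 84 84.
Offset 11: leading byte 0xDE = 11011110 → 2-byte char #4 = DE A5.
Offset 13: leading byte 0xF4 = 11110100 → 4-byte char #5 = F4 86 A1 89.
Offset 17: leading byte 0xE1 = 11100001 → 3-byte char #6 = E1 82 A5.
Offset 20: leading byte 0xE1 = 11100001 → 3-byte char #7 = E1 84 90.
Leading byte 0xE1 = 11100001 matches 1110xxxx → 3-byte sequence.
Byte 1: 0xE1 = 11100001, payload 0001 (4 bits).
Byte 2: 0x84 = 10000100 (10xxxxxx ✓), payload 000100.
Byte 3: 0x90 = 10010000 (10xxxxxx ✓), payload 010000.
Concatenate: 0001000100010000 = 0x1110 (16 bits → U+1110).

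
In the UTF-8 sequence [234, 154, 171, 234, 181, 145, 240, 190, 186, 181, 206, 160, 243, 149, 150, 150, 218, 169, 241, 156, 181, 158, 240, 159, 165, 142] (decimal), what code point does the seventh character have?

U+5CD5E

Offset 0: leading byte 0xEA = 11101010 → 3-byte char #1 = EA 9A AB.
Offset 3: leading byte 0xEA = 11101010 → 3-byte char #2 = EA B5 91.
Offset 6: leading byte 0xF0 = 11110000 → 4-byte char #3 = F0 BE BA B5.
Offset 10: leading byte 0xCE = 11001110 → 2-byte char #4 = CE A0.
Offset 12: leading byte 0xF3 = 11110011 → 4-byte char #5 = F3 95 96 96.
Offset 16: leading byte 0xDA = 11011010 → 2-byte char #6 = DA A9.
Offset 18: leading byte 0xF1 = 11110001 → 4-byte char #7 = F1 9C B5 9E.
Leading byte 0xF1 = 11110001 matches 11110xxx → 4-byte sequence.
Byte 1: 0xF1 = 11110001, payload 001 (3 bits).
Byte 2: 0x9C = 10011100 (10xxxxxx ✓), payload 011100.
Byte 3: 0xB5 = 10110101 (10xxxxxx ✓), payload 110101.
Byte 4: 0x9E = 10011110 (10xxxxxx ✓), payload 011110.
Concatenate: 001011100110101011110 = 0x5CD5E (21 bits → U+5CD5E).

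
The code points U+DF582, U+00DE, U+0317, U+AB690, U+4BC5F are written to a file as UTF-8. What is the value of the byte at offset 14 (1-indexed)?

0x8B

1-indexed offset 14 is 0-indexed offset 13.
U+DF582 → 4-byte form F3 9F 96 82 at offsets 0–3.
U+00DE → 2-byte form C3 9E at offsets 4–5.
U+0317 → 2-byte form CC 97 at offsets 6–7.
U+AB690 → 4-byte form F2 AB 9A 90 at offsets 8–11.
U+4BC5F → 4-byte form F1 8B B1 9F at offsets 12–15.
Offset 13 falls in char 5's range; it's byte 2 of F1 8B B1 9F = 0x8B.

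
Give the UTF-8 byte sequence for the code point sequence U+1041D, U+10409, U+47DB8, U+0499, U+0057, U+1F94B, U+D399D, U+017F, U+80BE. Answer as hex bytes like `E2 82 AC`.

F0 90 90 9D F0 90 90 89 F1 87 B6 B8 D2 99 57 F0 9F A5 8B F3 93 A6 9D C5 BF E8 82 BE

U+1041D: 4-byte form → F0 90 90 9D.
U+10409: 4-byte form → F0 90 90 89.
U+47DB8: 4-byte form → F1 87 B6 B8.
U+0499: 2-byte form → D2 99.
U+0057: 1-byte form → 57.
U+1F94B: 4-byte form → F0 9F A5 8B.
U+D399D: 4-byte form → F3 93 A6 9D.
U+017F: 2-byte form → C5 BF.
U+80BE: 3-byte form → E8 82 BE.
Concatenated (28 bytes): F0 90 90 9D F0 90 90 89 F1 87 B6 B8 D2 99 57 F0 9F A5 8B F3 93 A6 9D C5 BF E8 82 BE.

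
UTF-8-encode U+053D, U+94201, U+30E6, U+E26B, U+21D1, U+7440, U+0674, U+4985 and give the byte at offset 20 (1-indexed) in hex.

0xB4

1-indexed offset 20 is 0-indexed offset 19.
U+053D → 2-byte form D4 BD at offsets 0–1.
U+94201 → 4-byte form F2 94 88 81 at offsets 2–5.
U+30E6 → 3-byte form E3 83 A6 at offsets 6–8.
U+E26B → 3-byte form EE 89 AB at offsets 9–11.
U+21D1 → 3-byte form E2 87 91 at offsets 12–14.
U+7440 → 3-byte form E7 91 80 at offsets 15–17.
U+0674 → 2-byte form D9 B4 at offsets 18–19.
Offset 19 falls in char 7's range; it's byte 2 of D9 B4 = 0xB4.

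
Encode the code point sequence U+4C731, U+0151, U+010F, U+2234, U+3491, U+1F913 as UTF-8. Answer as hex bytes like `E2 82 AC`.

F1 8C 9C B1 C5 91 C4 8F E2 88 B4 E3 92 91 F0 9F A4 93

U+4C731: 4-byte form → F1 8C 9C B1.
U+0151: 2-byte form → C5 91.
U+010F: 2-byte form → C4 8F.
U+2234: 3-byte form → E2 88 B4.
U+3491: 3-byte form → E3 92 91.
U+1F913: 4-byte form → F0 9F A4 93.
Concatenated (18 bytes): F1 8C 9C B1 C5 91 C4 8F E2 88 B4 E3 92 91 F0 9F A4 93.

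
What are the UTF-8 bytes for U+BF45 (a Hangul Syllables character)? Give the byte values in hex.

EB BD 85

U+BF45 = 0xBF45 = 48965 decimal. In range U+0800–U+FFFF → 3-byte form: 1110xxxx 10xxxxxx 10xxxxxx.
Binary (16 bits): 1011111101000101.
Split 4+6+6: 1011 | 111101 | 000101.
Byte 1: 11101011 = 0xEB.
Byte 2: 10111101 = 0xBD.
Byte 3: 10000101 = 0x85.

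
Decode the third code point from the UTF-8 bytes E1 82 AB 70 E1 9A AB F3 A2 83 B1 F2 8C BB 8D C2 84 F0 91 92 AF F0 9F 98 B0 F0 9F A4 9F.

U+16AB

Offset 0: leading byte 0xE1 = 11100001 → 3-byte char #1 = E1 82 AB.
Offset 3: leading byte 0x70 = 01110000 → 1-byte char #2 = 70.
Offset 4: leading byte 0xE1 = 11100001 → 3-byte char #3 = E1 9A AB.
Leading byte 0xE1 = 11100001 matches 1110xxxx → 3-byte sequence.
Byte 1: 0xE1 = 11100001, payload 0001 (4 bits).
Byte 2: 0x9A = 10011010 (10xxxxxx ✓), payload 011010.
Byte 3: 0xAB = 10101011 (10xxxxxx ✓), payload 101011.
Concatenate: 0001011010101011 = 0x16AB (16 bits → U+16AB).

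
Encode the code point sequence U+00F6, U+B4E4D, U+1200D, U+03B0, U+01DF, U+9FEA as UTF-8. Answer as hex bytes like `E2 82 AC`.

U+00F6: 2-byte form → C3 B6.
U+B4E4D: 4-byte form → F2 B4 B9 8D.
U+1200D: 4-byte form → F0 92 80 8D.
U+03B0: 2-byte form → CE B0.
U+01DF: 2-byte form → C7 9F.
U+9FEA: 3-byte form → E9 BF AA.
Concatenated (17 bytes): C3 B6 F2 B4 B9 8D F0 92 80 8D CE B0 C7 9F E9 BF AA.

C3 B6 F2 B4 B9 8D F0 92 80 8D CE B0 C7 9F E9 BF AA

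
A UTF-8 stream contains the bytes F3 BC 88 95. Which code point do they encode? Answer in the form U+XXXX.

Leading byte 0xF3 = 11110011 matches 11110xxx → 4-byte sequence.
Byte 1: 0xF3 = 11110011, payload 011 (3 bits).
Byte 2: 0xBC = 10111100 (10xxxxxx ✓), payload 111100.
Byte 3: 0x88 = 10001000 (10xxxxxx ✓), payload 001000.
Byte 4: 0x95 = 10010101 (10xxxxxx ✓), payload 010101.
Concatenate: 011111100001000010101 = 0xFC215 (21 bits → U+FC215).

U+FC215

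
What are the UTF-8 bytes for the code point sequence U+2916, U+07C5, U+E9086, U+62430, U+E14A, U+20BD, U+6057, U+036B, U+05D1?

E2 A4 96 DF 85 F3 A9 82 86 F1 A2 90 B0 EE 85 8A E2 82 BD E6 81 97 CD AB D7 91

U+2916: 3-byte form → E2 A4 96.
U+07C5: 2-byte form → DF 85.
U+E9086: 4-byte form → F3 A9 82 86.
U+62430: 4-byte form → F1 A2 90 B0.
U+E14A: 3-byte form → EE 85 8A.
U+20BD: 3-byte form → E2 82 BD.
U+6057: 3-byte form → E6 81 97.
U+036B: 2-byte form → CD AB.
U+05D1: 2-byte form → D7 91.
Concatenated (26 bytes): E2 A4 96 DF 85 F3 A9 82 86 F1 A2 90 B0 EE 85 8A E2 82 BD E6 81 97 CD AB D7 91.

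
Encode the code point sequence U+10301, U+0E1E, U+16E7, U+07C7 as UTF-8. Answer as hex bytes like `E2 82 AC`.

F0 90 8C 81 E0 B8 9E E1 9B A7 DF 87

U+10301: 4-byte form → F0 90 8C 81.
U+0E1E: 3-byte form → E0 B8 9E.
U+16E7: 3-byte form → E1 9B A7.
U+07C7: 2-byte form → DF 87.
Concatenated (12 bytes): F0 90 8C 81 E0 B8 9E E1 9B A7 DF 87.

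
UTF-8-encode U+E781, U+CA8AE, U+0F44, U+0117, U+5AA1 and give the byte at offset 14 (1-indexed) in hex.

1-indexed offset 14 is 0-indexed offset 13.
U+E781 → 3-byte form EE 9E 81 at offsets 0–2.
U+CA8AE → 4-byte form F3 8A A2 AE at offsets 3–6.
U+0F44 → 3-byte form E0 BD 84 at offsets 7–9.
U+0117 → 2-byte form C4 97 at offsets 10–11.
U+5AA1 → 3-byte form E5 AA A1 at offsets 12–14.
Offset 13 falls in char 5's range; it's byte 2 of E5 AA A1 = 0xAA.

0xAA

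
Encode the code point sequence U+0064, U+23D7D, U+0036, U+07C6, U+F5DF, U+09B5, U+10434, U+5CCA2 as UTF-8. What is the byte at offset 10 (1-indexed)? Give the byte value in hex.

0x97

1-indexed offset 10 is 0-indexed offset 9.
U+0064 → 1-byte form 64 at offsets 0–0.
U+23D7D → 4-byte form F0 A3 B5 BD at offsets 1–4.
U+0036 → 1-byte form 36 at offsets 5–5.
U+07C6 → 2-byte form DF 86 at offsets 6–7.
U+F5DF → 3-byte form EF 97 9F at offsets 8–10.
Offset 9 falls in char 5's range; it's byte 2 of EF 97 9F = 0x97.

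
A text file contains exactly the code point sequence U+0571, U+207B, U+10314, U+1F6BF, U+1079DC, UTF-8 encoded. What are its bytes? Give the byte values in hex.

U+0571: 2-byte form → D5 B1.
U+207B: 3-byte form → E2 81 BB.
U+10314: 4-byte form → F0 90 8C 94.
U+1F6BF: 4-byte form → F0 9F 9A BF.
U+1079DC: 4-byte form → F4 87 A7 9C.
Concatenated (17 bytes): D5 B1 E2 81 BB F0 90 8C 94 F0 9F 9A BF F4 87 A7 9C.

D5 B1 E2 81 BB F0 90 8C 94 F0 9F 9A BF F4 87 A7 9C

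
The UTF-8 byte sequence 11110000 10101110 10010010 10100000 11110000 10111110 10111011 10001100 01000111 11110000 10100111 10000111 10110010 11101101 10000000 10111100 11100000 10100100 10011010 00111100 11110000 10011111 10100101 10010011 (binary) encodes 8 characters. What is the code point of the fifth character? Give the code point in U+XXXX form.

U+D03C

Offset 0: leading byte 0xF0 = 11110000 → 4-byte char #1 = F0 AE 92 A0.
Offset 4: leading byte 0xF0 = 11110000 → 4-byte char #2 = F0 BE BB 8C.
Offset 8: leading byte 0x47 = 01000111 → 1-byte char #3 = 47.
Offset 9: leading byte 0xF0 = 11110000 → 4-byte char #4 = F0 A7 87 B2.
Offset 13: leading byte 0xED = 11101101 → 3-byte char #5 = ED 80 BC.
Leading byte 0xED = 11101101 matches 1110xxxx → 3-byte sequence.
Byte 1: 0xED = 11101101, payload 1101 (4 bits).
Byte 2: 0x80 = 10000000 (10xxxxxx ✓), payload 000000.
Byte 3: 0xBC = 10111100 (10xxxxxx ✓), payload 111100.
Concatenate: 1101000000111100 = 0xD03C (16 bits → U+D03C).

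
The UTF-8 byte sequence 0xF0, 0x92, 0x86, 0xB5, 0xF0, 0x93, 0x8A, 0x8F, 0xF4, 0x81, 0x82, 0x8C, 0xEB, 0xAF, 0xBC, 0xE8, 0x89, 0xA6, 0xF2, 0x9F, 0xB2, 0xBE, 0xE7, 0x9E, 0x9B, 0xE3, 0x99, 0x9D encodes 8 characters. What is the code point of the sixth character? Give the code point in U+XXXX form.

U+9FCBE

Offset 0: leading byte 0xF0 = 11110000 → 4-byte char #1 = F0 92 86 B5.
Offset 4: leading byte 0xF0 = 11110000 → 4-byte char #2 = F0 93 8A 8F.
Offset 8: leading byte 0xF4 = 11110100 → 4-byte char #3 = F4 81 82 8C.
Offset 12: leading byte 0xEB = 11101011 → 3-byte char #4 = EB AF BC.
Offset 15: leading byte 0xE8 = 11101000 → 3-byte char #5 = E8 89 A6.
Offset 18: leading byte 0xF2 = 11110010 → 4-byte char #6 = F2 9F B2 BE.
Leading byte 0xF2 = 11110010 matches 11110xxx → 4-byte sequence.
Byte 1: 0xF2 = 11110010, payload 010 (3 bits).
Byte 2: 0x9F = 10011111 (10xxxxxx ✓), payload 011111.
Byte 3: 0xB2 = 10110010 (10xxxxxx ✓), payload 110010.
Byte 4: 0xBE = 10111110 (10xxxxxx ✓), payload 111110.
Concatenate: 010011111110010111110 = 0x9FCBE (21 bits → U+9FCBE).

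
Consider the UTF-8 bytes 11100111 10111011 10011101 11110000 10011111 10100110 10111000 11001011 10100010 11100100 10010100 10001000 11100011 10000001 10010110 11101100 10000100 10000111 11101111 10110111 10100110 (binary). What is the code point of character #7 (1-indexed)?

Offset 0: leading byte 0xE7 = 11100111 → 3-byte char #1 = E7 BB 9D.
Offset 3: leading byte 0xF0 = 11110000 → 4-byte char #2 = F0 9F A6 B8.
Offset 7: leading byte 0xCB = 11001011 → 2-byte char #3 = CB A2.
Offset 9: leading byte 0xE4 = 11100100 → 3-byte char #4 = E4 94 88.
Offset 12: leading byte 0xE3 = 11100011 → 3-byte char #5 = E3 81 96.
Offset 15: leading byte 0xEC = 11101100 → 3-byte char #6 = EC 84 87.
Offset 18: leading byte 0xEF = 11101111 → 3-byte char #7 = EF B7 A6.
Leading byte 0xEF = 11101111 matches 1110xxxx → 3-byte sequence.
Byte 1: 0xEF = 11101111, payload 1111 (4 bits).
Byte 2: 0xB7 = 10110111 (10xxxxxx ✓), payload 110111.
Byte 3: 0xA6 = 10100110 (10xxxxxx ✓), payload 100110.
Concatenate: 1111110111100110 = 0xFDE6 (16 bits → U+FDE6).

U+FDE6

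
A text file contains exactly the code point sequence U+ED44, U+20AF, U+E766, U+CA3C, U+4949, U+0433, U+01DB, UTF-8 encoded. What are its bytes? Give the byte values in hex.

U+ED44: 3-byte form → EE B5 84.
U+20AF: 3-byte form → E2 82 AF.
U+E766: 3-byte form → EE 9D A6.
U+CA3C: 3-byte form → EC A8 BC.
U+4949: 3-byte form → E4 A5 89.
U+0433: 2-byte form → D0 B3.
U+01DB: 2-byte form → C7 9B.
Concatenated (19 bytes): EE B5 84 E2 82 AF EE 9D A6 EC A8 BC E4 A5 89 D0 B3 C7 9B.

EE B5 84 E2 82 AF EE 9D A6 EC A8 BC E4 A5 89 D0 B3 C7 9B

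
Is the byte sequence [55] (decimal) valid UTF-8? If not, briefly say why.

valid

Leading byte 0x37 = 00110111 → 1-byte form.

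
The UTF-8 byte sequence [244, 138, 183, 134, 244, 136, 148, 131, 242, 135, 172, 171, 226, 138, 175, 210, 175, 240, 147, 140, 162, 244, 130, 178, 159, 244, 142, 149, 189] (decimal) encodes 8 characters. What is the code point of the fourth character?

Offset 0: leading byte 0xF4 = 11110100 → 4-byte char #1 = F4 8A B7 86.
Offset 4: leading byte 0xF4 = 11110100 → 4-byte char #2 = F4 88 94 83.
Offset 8: leading byte 0xF2 = 11110010 → 4-byte char #3 = F2 87 AC AB.
Offset 12: leading byte 0xE2 = 11100010 → 3-byte char #4 = E2 8A AF.
Leading byte 0xE2 = 11100010 matches 1110xxxx → 3-byte sequence.
Byte 1: 0xE2 = 11100010, payload 0010 (4 bits).
Byte 2: 0x8A = 10001010 (10xxxxxx ✓), payload 001010.
Byte 3: 0xAF = 10101111 (10xxxxxx ✓), payload 101111.
Concatenate: 0010001010101111 = 0x22AF (16 bits → U+22AF).

U+22AF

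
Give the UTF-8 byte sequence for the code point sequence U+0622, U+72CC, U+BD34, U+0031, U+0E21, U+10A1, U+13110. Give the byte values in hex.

U+0622: 2-byte form → D8 A2.
U+72CC: 3-byte form → E7 8B 8C.
U+BD34: 3-byte form → EB B4 B4.
U+0031: 1-byte form → 31.
U+0E21: 3-byte form → E0 B8 A1.
U+10A1: 3-byte form → E1 82 A1.
U+13110: 4-byte form → F0 93 84 90.
Concatenated (19 bytes): D8 A2 E7 8B 8C EB B4 B4 31 E0 B8 A1 E1 82 A1 F0 93 84 90.

D8 A2 E7 8B 8C EB B4 B4 31 E0 B8 A1 E1 82 A1 F0 93 84 90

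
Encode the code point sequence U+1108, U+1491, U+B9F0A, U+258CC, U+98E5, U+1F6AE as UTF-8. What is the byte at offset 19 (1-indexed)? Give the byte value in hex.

1-indexed offset 19 is 0-indexed offset 18.
U+1108 → 3-byte form E1 84 88 at offsets 0–2.
U+1491 → 3-byte form E1 92 91 at offsets 3–5.
U+B9F0A → 4-byte form F2 B9 BC 8A at offsets 6–9.
U+258CC → 4-byte form F0 A5 A3 8C at offsets 10–13.
U+98E5 → 3-byte form E9 A3 A5 at offsets 14–16.
U+1F6AE → 4-byte form F0 9F 9A AE at offsets 17–20.
Offset 18 falls in char 6's range; it's byte 2 of F0 9F 9A AE = 0x9F.

0x9F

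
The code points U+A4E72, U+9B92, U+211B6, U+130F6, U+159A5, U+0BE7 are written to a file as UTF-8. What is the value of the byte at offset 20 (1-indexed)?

0xE0

1-indexed offset 20 is 0-indexed offset 19.
U+A4E72 → 4-byte form F2 A4 B9 B2 at offsets 0–3.
U+9B92 → 3-byte form E9 AE 92 at offsets 4–6.
U+211B6 → 4-byte form F0 A1 86 B6 at offsets 7–10.
U+130F6 → 4-byte form F0 93 83 B6 at offsets 11–14.
U+159A5 → 4-byte form F0 95 A6 A5 at offsets 15–18.
U+0BE7 → 3-byte form E0 AF A7 at offsets 19–21.
Offset 19 falls in char 6's range; it's byte 1 of E0 AF A7 = 0xE0.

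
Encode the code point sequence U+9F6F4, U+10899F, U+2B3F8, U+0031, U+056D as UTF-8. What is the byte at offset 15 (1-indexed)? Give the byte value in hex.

0xAD

1-indexed offset 15 is 0-indexed offset 14.
U+9F6F4 → 4-byte form F2 9F 9B B4 at offsets 0–3.
U+10899F → 4-byte form F4 88 A6 9F at offsets 4–7.
U+2B3F8 → 4-byte form F0 AB 8F B8 at offsets 8–11.
U+0031 → 1-byte form 31 at offsets 12–12.
U+056D → 2-byte form D5 AD at offsets 13–14.
Offset 14 falls in char 5's range; it's byte 2 of D5 AD = 0xAD.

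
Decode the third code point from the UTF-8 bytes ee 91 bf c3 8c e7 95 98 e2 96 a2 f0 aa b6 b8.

U+7558

Offset 0: leading byte 0xEE = 11101110 → 3-byte char #1 = EE 91 BF.
Offset 3: leading byte 0xC3 = 11000011 → 2-byte char #2 = C3 8C.
Offset 5: leading byte 0xE7 = 11100111 → 3-byte char #3 = E7 95 98.
Leading byte 0xE7 = 11100111 matches 1110xxxx → 3-byte sequence.
Byte 1: 0xE7 = 11100111, payload 0111 (4 bits).
Byte 2: 0x95 = 10010101 (10xxxxxx ✓), payload 010101.
Byte 3: 0x98 = 10011000 (10xxxxxx ✓), payload 011000.
Concatenate: 0111010101011000 = 0x7558 (16 bits → U+7558).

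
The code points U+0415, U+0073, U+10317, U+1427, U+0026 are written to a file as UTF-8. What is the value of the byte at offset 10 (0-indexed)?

U+0415 → 2-byte form D0 95 at offsets 0–1.
U+0073 → 1-byte form 73 at offsets 2–2.
U+10317 → 4-byte form F0 90 8C 97 at offsets 3–6.
U+1427 → 3-byte form E1 90 A7 at offsets 7–9.
U+0026 → 1-byte form 26 at offsets 10–10.
Offset 10 falls in char 5's range; it's byte 1 of 26 = 0x26.

0x26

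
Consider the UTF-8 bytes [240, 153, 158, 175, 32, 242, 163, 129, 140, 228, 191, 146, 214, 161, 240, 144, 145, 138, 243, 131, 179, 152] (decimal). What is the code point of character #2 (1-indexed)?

U+0020

Offset 0: leading byte 0xF0 = 11110000 → 4-byte char #1 = F0 99 9E AF.
Offset 4: leading byte 0x20 = 00100000 → 1-byte char #2 = 20.
Leading byte 0x20 = 00100000 matches 0xxxxxxx → 1-byte sequence.
Byte 1: 0x20 = 00100000, payload 0100000 (7 bits).
Concatenate: 0100000 = 0x20 (7 bits → U+0020).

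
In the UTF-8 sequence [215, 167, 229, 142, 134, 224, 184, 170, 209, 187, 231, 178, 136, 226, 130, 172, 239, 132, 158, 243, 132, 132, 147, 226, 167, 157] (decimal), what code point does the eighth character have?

U+C4113

Offset 0: leading byte 0xD7 = 11010111 → 2-byte char #1 = D7 A7.
Offset 2: leading byte 0xE5 = 11100101 → 3-byte char #2 = E5 8E 86.
Offset 5: leading byte 0xE0 = 11100000 → 3-byte char #3 = E0 B8 AA.
Offset 8: leading byte 0xD1 = 11010001 → 2-byte char #4 = D1 BB.
Offset 10: leading byte 0xE7 = 11100111 → 3-byte char #5 = E7 B2 88.
Offset 13: leading byte 0xE2 = 11100010 → 3-byte char #6 = E2 82 AC.
Offset 16: leading byte 0xEF = 11101111 → 3-byte char #7 = EF 84 9E.
Offset 19: leading byte 0xF3 = 11110011 → 4-byte char #8 = F3 84 84 93.
Leading byte 0xF3 = 11110011 matches 11110xxx → 4-byte sequence.
Byte 1: 0xF3 = 11110011, payload 011 (3 bits).
Byte 2: 0x84 = 10000100 (10xxxxxx ✓), payload 000100.
Byte 3: 0x84 = 10000100 (10xxxxxx ✓), payload 000100.
Byte 4: 0x93 = 10010011 (10xxxxxx ✓), payload 010011.
Concatenate: 011000100000100010011 = 0xC4113 (21 bits → U+C4113).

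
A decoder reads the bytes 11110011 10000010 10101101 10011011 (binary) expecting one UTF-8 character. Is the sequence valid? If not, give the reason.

Leading byte 0xF3 = 11110011 → 4-byte form.
Continuation bytes 0x82=10000010, 0xAD=10101101, 0x9B=10011011 all match 10xxxxxx.
Decoded value 0xC2B5B is ≥ 0x10000 (shortest form) and not a surrogate.

valid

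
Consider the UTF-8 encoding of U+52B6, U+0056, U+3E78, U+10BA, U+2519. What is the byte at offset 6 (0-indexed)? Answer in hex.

0xB8

U+52B6 → 3-byte form E5 8A B6 at offsets 0–2.
U+0056 → 1-byte form 56 at offsets 3–3.
U+3E78 → 3-byte form E3 B9 B8 at offsets 4–6.
Offset 6 falls in char 3's range; it's byte 3 of E3 B9 B8 = 0xB8.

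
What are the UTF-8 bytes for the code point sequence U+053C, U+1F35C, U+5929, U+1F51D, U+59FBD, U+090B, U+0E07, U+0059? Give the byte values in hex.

U+053C: 2-byte form → D4 BC.
U+1F35C: 4-byte form → F0 9F 8D 9C.
U+5929: 3-byte form → E5 A4 A9.
U+1F51D: 4-byte form → F0 9F 94 9D.
U+59FBD: 4-byte form → F1 99 BE BD.
U+090B: 3-byte form → E0 A4 8B.
U+0E07: 3-byte form → E0 B8 87.
U+0059: 1-byte form → 59.
Concatenated (24 bytes): D4 BC F0 9F 8D 9C E5 A4 A9 F0 9F 94 9D F1 99 BE BD E0 A4 8B E0 B8 87 59.

D4 BC F0 9F 8D 9C E5 A4 A9 F0 9F 94 9D F1 99 BE BD E0 A4 8B E0 B8 87 59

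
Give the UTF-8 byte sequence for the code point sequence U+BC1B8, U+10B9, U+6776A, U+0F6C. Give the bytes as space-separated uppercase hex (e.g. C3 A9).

F2 BC 86 B8 E1 82 B9 F1 A7 9D AA E0 BD AC

U+BC1B8: 4-byte form → F2 BC 86 B8.
U+10B9: 3-byte form → E1 82 B9.
U+6776A: 4-byte form → F1 A7 9D AA.
U+0F6C: 3-byte form → E0 BD AC.
Concatenated (14 bytes): F2 BC 86 B8 E1 82 B9 F1 A7 9D AA E0 BD AC.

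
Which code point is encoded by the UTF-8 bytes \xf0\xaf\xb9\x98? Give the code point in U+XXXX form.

U+2FE58

Leading byte 0xF0 = 11110000 matches 11110xxx → 4-byte sequence.
Byte 1: 0xF0 = 11110000, payload 000 (3 bits).
Byte 2: 0xAF = 10101111 (10xxxxxx ✓), payload 101111.
Byte 3: 0xB9 = 10111001 (10xxxxxx ✓), payload 111001.
Byte 4: 0x98 = 10011000 (10xxxxxx ✓), payload 011000.
Concatenate: 000101111111001011000 = 0x2FE58 (21 bits → U+2FE58).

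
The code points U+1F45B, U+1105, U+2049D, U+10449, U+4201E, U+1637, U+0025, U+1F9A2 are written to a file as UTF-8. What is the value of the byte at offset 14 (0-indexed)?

0x89

U+1F45B → 4-byte form F0 9F 91 9B at offsets 0–3.
U+1105 → 3-byte form E1 84 85 at offsets 4–6.
U+2049D → 4-byte form F0 A0 92 9D at offsets 7–10.
U+10449 → 4-byte form F0 90 91 89 at offsets 11–14.
Offset 14 falls in char 4's range; it's byte 4 of F0 90 91 89 = 0x89.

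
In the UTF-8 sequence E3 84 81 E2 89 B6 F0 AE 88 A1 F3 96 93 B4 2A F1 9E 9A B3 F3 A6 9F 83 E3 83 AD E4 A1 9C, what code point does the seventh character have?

U+E67C3

Offset 0: leading byte 0xE3 = 11100011 → 3-byte char #1 = E3 84 81.
Offset 3: leading byte 0xE2 = 11100010 → 3-byte char #2 = E2 89 B6.
Offset 6: leading byte 0xF0 = 11110000 → 4-byte char #3 = F0 AE 88 A1.
Offset 10: leading byte 0xF3 = 11110011 → 4-byte char #4 = F3 96 93 B4.
Offset 14: leading byte 0x2A = 00101010 → 1-byte char #5 = 2A.
Offset 15: leading byte 0xF1 = 11110001 → 4-byte char #6 = F1 9E 9A B3.
Offset 19: leading byte 0xF3 = 11110011 → 4-byte char #7 = F3 A6 9F 83.
Leading byte 0xF3 = 11110011 matches 11110xxx → 4-byte sequence.
Byte 1: 0xF3 = 11110011, payload 011 (3 bits).
Byte 2: 0xA6 = 10100110 (10xxxxxx ✓), payload 100110.
Byte 3: 0x9F = 10011111 (10xxxxxx ✓), payload 011111.
Byte 4: 0x83 = 10000011 (10xxxxxx ✓), payload 000011.
Concatenate: 011100110011111000011 = 0xE67C3 (21 bits → U+E67C3).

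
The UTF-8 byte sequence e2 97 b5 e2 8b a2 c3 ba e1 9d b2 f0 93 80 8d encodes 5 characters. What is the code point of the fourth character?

U+1772

Offset 0: leading byte 0xE2 = 11100010 → 3-byte char #1 = E2 97 B5.
Offset 3: leading byte 0xE2 = 11100010 → 3-byte char #2 = E2 8B A2.
Offset 6: leading byte 0xC3 = 11000011 → 2-byte char #3 = C3 BA.
Offset 8: leading byte 0xE1 = 11100001 → 3-byte char #4 = E1 9D B2.
Leading byte 0xE1 = 11100001 matches 1110xxxx → 3-byte sequence.
Byte 1: 0xE1 = 11100001, payload 0001 (4 bits).
Byte 2: 0x9D = 10011101 (10xxxxxx ✓), payload 011101.
Byte 3: 0xB2 = 10110010 (10xxxxxx ✓), payload 110010.
Concatenate: 0001011101110010 = 0x1772 (16 bits → U+1772).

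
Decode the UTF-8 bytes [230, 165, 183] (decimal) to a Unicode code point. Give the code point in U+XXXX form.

Leading byte 0xE6 = 11100110 matches 1110xxxx → 3-byte sequence.
Byte 1: 0xE6 = 11100110, payload 0110 (4 bits).
Byte 2: 0xA5 = 10100101 (10xxxxxx ✓), payload 100101.
Byte 3: 0xB7 = 10110111 (10xxxxxx ✓), payload 110111.
Concatenate: 0110100101110111 = 0x6977 (16 bits → U+6977).

U+6977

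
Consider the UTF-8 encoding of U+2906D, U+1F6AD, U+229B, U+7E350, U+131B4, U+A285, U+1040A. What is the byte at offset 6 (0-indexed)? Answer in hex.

U+2906D → 4-byte form F0 A9 81 AD at offsets 0–3.
U+1F6AD → 4-byte form F0 9F 9A AD at offsets 4–7.
Offset 6 falls in char 2's range; it's byte 3 of F0 9F 9A AD = 0x9A.

0x9A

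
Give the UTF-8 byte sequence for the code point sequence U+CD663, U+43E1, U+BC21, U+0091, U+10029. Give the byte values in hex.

U+CD663: 4-byte form → F3 8D 99 A3.
U+43E1: 3-byte form → E4 8F A1.
U+BC21: 3-byte form → EB B0 A1.
U+0091: 2-byte form → C2 91.
U+10029: 4-byte form → F0 90 80 A9.
Concatenated (16 bytes): F3 8D 99 A3 E4 8F A1 EB B0 A1 C2 91 F0 90 80 A9.

F3 8D 99 A3 E4 8F A1 EB B0 A1 C2 91 F0 90 80 A9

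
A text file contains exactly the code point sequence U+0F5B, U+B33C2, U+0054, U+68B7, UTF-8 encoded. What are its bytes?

U+0F5B: 3-byte form → E0 BD 9B.
U+B33C2: 4-byte form → F2 B3 8F 82.
U+0054: 1-byte form → 54.
U+68B7: 3-byte form → E6 A2 B7.
Concatenated (11 bytes): E0 BD 9B F2 B3 8F 82 54 E6 A2 B7.

E0 BD 9B F2 B3 8F 82 54 E6 A2 B7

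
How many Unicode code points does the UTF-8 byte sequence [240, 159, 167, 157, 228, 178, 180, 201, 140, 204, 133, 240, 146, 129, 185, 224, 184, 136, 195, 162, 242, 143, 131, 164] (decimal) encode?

Byte at offset 0: 0xF0 = 11110000 → 4-byte char (#1). Advance 4.
Byte at offset 4: 0xE4 = 11100100 → 3-byte char (#2). Advance 3.
Byte at offset 7: 0xC9 = 11001001 → 2-byte char (#3). Advance 2.
Byte at offset 9: 0xCC = 11001100 → 2-byte char (#4). Advance 2.
Byte at offset 11: 0xF0 = 11110000 → 4-byte char (#5). Advance 4.
Byte at offset 15: 0xE0 = 11100000 → 3-byte char (#6). Advance 3.
Byte at offset 18: 0xC3 = 11000011 → 2-byte char (#7). Advance 2.
Byte at offset 20: 0xF2 = 11110010 → 4-byte char (#8). Advance 4.
Reached end at offset 24 after 8 code points.

8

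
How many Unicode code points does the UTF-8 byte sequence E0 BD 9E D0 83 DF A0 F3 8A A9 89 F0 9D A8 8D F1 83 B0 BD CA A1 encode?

Byte at offset 0: 0xE0 = 11100000 → 3-byte char (#1). Advance 3.
Byte at offset 3: 0xD0 = 11010000 → 2-byte char (#2). Advance 2.
Byte at offset 5: 0xDF = 11011111 → 2-byte char (#3). Advance 2.
Byte at offset 7: 0xF3 = 11110011 → 4-byte char (#4). Advance 4.
Byte at offset 11: 0xF0 = 11110000 → 4-byte char (#5). Advance 4.
Byte at offset 15: 0xF1 = 11110001 → 4-byte char (#6). Advance 4.
Byte at offset 19: 0xCA = 11001010 → 2-byte char (#7). Advance 2.
Reached end at offset 21 after 7 code points.

7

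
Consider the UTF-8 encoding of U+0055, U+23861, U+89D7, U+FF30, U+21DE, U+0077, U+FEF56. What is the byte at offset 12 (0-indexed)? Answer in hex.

0x87

U+0055 → 1-byte form 55 at offsets 0–0.
U+23861 → 4-byte form F0 A3 A1 A1 at offsets 1–4.
U+89D7 → 3-byte form E8 A7 97 at offsets 5–7.
U+FF30 → 3-byte form EF BC B0 at offsets 8–10.
U+21DE → 3-byte form E2 87 9E at offsets 11–13.
Offset 12 falls in char 5's range; it's byte 2 of E2 87 9E = 0x87.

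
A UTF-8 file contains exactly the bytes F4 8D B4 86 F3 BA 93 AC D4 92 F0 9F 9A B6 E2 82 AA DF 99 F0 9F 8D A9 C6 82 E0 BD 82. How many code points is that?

9

Byte at offset 0: 0xF4 = 11110100 → 4-byte char (#1). Advance 4.
Byte at offset 4: 0xF3 = 11110011 → 4-byte char (#2). Advance 4.
Byte at offset 8: 0xD4 = 11010100 → 2-byte char (#3). Advance 2.
Byte at offset 10: 0xF0 = 11110000 → 4-byte char (#4). Advance 4.
Byte at offset 14: 0xE2 = 11100010 → 3-byte char (#5). Advance 3.
Byte at offset 17: 0xDF = 11011111 → 2-byte char (#6). Advance 2.
Byte at offset 19: 0xF0 = 11110000 → 4-byte char (#7). Advance 4.
Byte at offset 23: 0xC6 = 11000110 → 2-byte char (#8). Advance 2.
Byte at offset 25: 0xE0 = 11100000 → 3-byte char (#9). Advance 3.
Reached end at offset 28 after 9 code points.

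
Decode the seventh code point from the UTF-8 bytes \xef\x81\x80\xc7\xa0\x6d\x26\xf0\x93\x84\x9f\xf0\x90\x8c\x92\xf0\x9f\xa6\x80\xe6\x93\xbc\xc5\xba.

Offset 0: leading byte 0xEF = 11101111 → 3-byte char #1 = EF 81 80.
Offset 3: leading byte 0xC7 = 11000111 → 2-byte char #2 = C7 A0.
Offset 5: leading byte 0x6D = 01101101 → 1-byte char #3 = 6D.
Offset 6: leading byte 0x26 = 00100110 → 1-byte char #4 = 26.
Offset 7: leading byte 0xF0 = 11110000 → 4-byte char #5 = F0 93 84 9F.
Offset 11: leading byte 0xF0 = 11110000 → 4-byte char #6 = F0 90 8C 92.
Offset 15: leading byte 0xF0 = 11110000 → 4-byte char #7 = F0 9F A6 80.
Leading byte 0xF0 = 11110000 matches 11110xxx → 4-byte sequence.
Byte 1: 0xF0 = 11110000, payload 000 (3 bits).
Byte 2: 0x9F = 10011111 (10xxxxxx ✓), payload 011111.
Byte 3: 0xA6 = 10100110 (10xxxxxx ✓), payload 100110.
Byte 4: 0x80 = 10000000 (10xxxxxx ✓), payload 000000.
Concatenate: 000011111100110000000 = 0x1F980 (21 bits → U+1F980).

U+1F980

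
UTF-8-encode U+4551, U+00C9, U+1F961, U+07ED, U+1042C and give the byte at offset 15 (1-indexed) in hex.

1-indexed offset 15 is 0-indexed offset 14.
U+4551 → 3-byte form E4 95 91 at offsets 0–2.
U+00C9 → 2-byte form C3 89 at offsets 3–4.
U+1F961 → 4-byte form F0 9F A5 A1 at offsets 5–8.
U+07ED → 2-byte form DF AD at offsets 9–10.
U+1042C → 4-byte form F0 90 90 AC at offsets 11–14.
Offset 14 falls in char 5's range; it's byte 4 of F0 90 90 AC = 0xAC.

0xAC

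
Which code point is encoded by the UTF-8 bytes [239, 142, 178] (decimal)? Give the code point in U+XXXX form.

Leading byte 0xEF = 11101111 matches 1110xxxx → 3-byte sequence.
Byte 1: 0xEF = 11101111, payload 1111 (4 bits).
Byte 2: 0x8E = 10001110 (10xxxxxx ✓), payload 001110.
Byte 3: 0xB2 = 10110010 (10xxxxxx ✓), payload 110010.
Concatenate: 1111001110110010 = 0xF3B2 (16 bits → U+F3B2).

U+F3B2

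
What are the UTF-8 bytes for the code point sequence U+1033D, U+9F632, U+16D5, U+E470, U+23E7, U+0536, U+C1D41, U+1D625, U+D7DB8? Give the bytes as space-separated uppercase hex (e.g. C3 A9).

F0 90 8C BD F2 9F 98 B2 E1 9B 95 EE 91 B0 E2 8F A7 D4 B6 F3 81 B5 81 F0 9D 98 A5 F3 97 B6 B8

U+1033D: 4-byte form → F0 90 8C BD.
U+9F632: 4-byte form → F2 9F 98 B2.
U+16D5: 3-byte form → E1 9B 95.
U+E470: 3-byte form → EE 91 B0.
U+23E7: 3-byte form → E2 8F A7.
U+0536: 2-byte form → D4 B6.
U+C1D41: 4-byte form → F3 81 B5 81.
U+1D625: 4-byte form → F0 9D 98 A5.
U+D7DB8: 4-byte form → F3 97 B6 B8.
Concatenated (31 bytes): F0 90 8C BD F2 9F 98 B2 E1 9B 95 EE 91 B0 E2 8F A7 D4 B6 F3 81 B5 81 F0 9D 98 A5 F3 97 B6 B8.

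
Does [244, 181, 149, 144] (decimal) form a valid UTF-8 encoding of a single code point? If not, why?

Leading byte 0xF4 = 11110100 → 4-byte form.
Payload = 0x135550, which exceeds U+10FFFF, the maximum Unicode code point. (Leading bytes F5–FF, or F4 followed by ≥ 0x90, are invalid.)

invalid (encodes a value above U+10FFFF)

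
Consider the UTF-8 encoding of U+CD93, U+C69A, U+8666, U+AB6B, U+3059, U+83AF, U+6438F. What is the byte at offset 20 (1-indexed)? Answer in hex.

1-indexed offset 20 is 0-indexed offset 19.
U+CD93 → 3-byte form EC B6 93 at offsets 0–2.
U+C69A → 3-byte form EC 9A 9A at offsets 3–5.
U+8666 → 3-byte form E8 99 A6 at offsets 6–8.
U+AB6B → 3-byte form EA AD AB at offsets 9–11.
U+3059 → 3-byte form E3 81 99 at offsets 12–14.
U+83AF → 3-byte form E8 8E AF at offsets 15–17.
U+6438F → 4-byte form F1 A4 8E 8F at offsets 18–21.
Offset 19 falls in char 7's range; it's byte 2 of F1 A4 8E 8F = 0xA4.

0xA4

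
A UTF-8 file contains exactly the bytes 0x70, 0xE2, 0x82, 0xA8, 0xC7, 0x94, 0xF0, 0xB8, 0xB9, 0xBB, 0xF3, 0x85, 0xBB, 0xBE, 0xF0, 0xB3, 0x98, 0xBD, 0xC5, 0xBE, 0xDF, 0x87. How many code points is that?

8

Byte at offset 0: 0x70 = 01110000 → 1-byte char (#1). Advance 1.
Byte at offset 1: 0xE2 = 11100010 → 3-byte char (#2). Advance 3.
Byte at offset 4: 0xC7 = 11000111 → 2-byte char (#3). Advance 2.
Byte at offset 6: 0xF0 = 11110000 → 4-byte char (#4). Advance 4.
Byte at offset 10: 0xF3 = 11110011 → 4-byte char (#5). Advance 4.
Byte at offset 14: 0xF0 = 11110000 → 4-byte char (#6). Advance 4.
Byte at offset 18: 0xC5 = 11000101 → 2-byte char (#7). Advance 2.
Byte at offset 20: 0xDF = 11011111 → 2-byte char (#8). Advance 2.
Reached end at offset 22 after 8 code points.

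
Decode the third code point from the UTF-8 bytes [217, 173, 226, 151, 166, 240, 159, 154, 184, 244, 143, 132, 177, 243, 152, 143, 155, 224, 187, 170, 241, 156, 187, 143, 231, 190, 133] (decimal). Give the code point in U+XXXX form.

U+1F6B8

Offset 0: leading byte 0xD9 = 11011001 → 2-byte char #1 = D9 AD.
Offset 2: leading byte 0xE2 = 11100010 → 3-byte char #2 = E2 97 A6.
Offset 5: leading byte 0xF0 = 11110000 → 4-byte char #3 = F0 9F 9A B8.
Leading byte 0xF0 = 11110000 matches 11110xxx → 4-byte sequence.
Byte 1: 0xF0 = 11110000, payload 000 (3 bits).
Byte 2: 0x9F = 10011111 (10xxxxxx ✓), payload 011111.
Byte 3: 0x9A = 10011010 (10xxxxxx ✓), payload 011010.
Byte 4: 0xB8 = 10111000 (10xxxxxx ✓), payload 111000.
Concatenate: 000011111011010111000 = 0x1F6B8 (21 bits → U+1F6B8).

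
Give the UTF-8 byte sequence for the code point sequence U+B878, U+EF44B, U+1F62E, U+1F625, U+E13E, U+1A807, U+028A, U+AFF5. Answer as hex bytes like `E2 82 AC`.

U+B878: 3-byte form → EB A1 B8.
U+EF44B: 4-byte form → F3 AF 91 8B.
U+1F62E: 4-byte form → F0 9F 98 AE.
U+1F625: 4-byte form → F0 9F 98 A5.
U+E13E: 3-byte form → EE 84 BE.
U+1A807: 4-byte form → F0 9A A0 87.
U+028A: 2-byte form → CA 8A.
U+AFF5: 3-byte form → EA BF B5.
Concatenated (27 bytes): EB A1 B8 F3 AF 91 8B F0 9F 98 AE F0 9F 98 A5 EE 84 BE F0 9A A0 87 CA 8A EA BF B5.

EB A1 B8 F3 AF 91 8B F0 9F 98 AE F0 9F 98 A5 EE 84 BE F0 9A A0 87 CA 8A EA BF B5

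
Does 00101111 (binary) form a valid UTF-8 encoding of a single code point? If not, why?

Leading byte 0x2F = 00101111 → 1-byte form.

valid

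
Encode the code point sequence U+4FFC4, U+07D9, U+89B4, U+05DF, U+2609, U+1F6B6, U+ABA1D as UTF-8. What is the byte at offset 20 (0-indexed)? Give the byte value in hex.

0xA8

U+4FFC4 → 4-byte form F1 8F BF 84 at offsets 0–3.
U+07D9 → 2-byte form DF 99 at offsets 4–5.
U+89B4 → 3-byte form E8 A6 B4 at offsets 6–8.
U+05DF → 2-byte form D7 9F at offsets 9–10.
U+2609 → 3-byte form E2 98 89 at offsets 11–13.
U+1F6B6 → 4-byte form F0 9F 9A B6 at offsets 14–17.
U+ABA1D → 4-byte form F2 AB A8 9D at offsets 18–21.
Offset 20 falls in char 7's range; it's byte 3 of F2 AB A8 9D = 0xA8.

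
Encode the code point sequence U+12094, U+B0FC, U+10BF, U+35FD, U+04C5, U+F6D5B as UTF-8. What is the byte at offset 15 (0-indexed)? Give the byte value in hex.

U+12094 → 4-byte form F0 92 82 94 at offsets 0–3.
U+B0FC → 3-byte form EB 83 BC at offsets 4–6.
U+10BF → 3-byte form E1 82 BF at offsets 7–9.
U+35FD → 3-byte form E3 97 BD at offsets 10–12.
U+04C5 → 2-byte form D3 85 at offsets 13–14.
U+F6D5B → 4-byte form F3 B6 B5 9B at offsets 15–18.
Offset 15 falls in char 6's range; it's byte 1 of F3 B6 B5 9B = 0xF3.

0xF3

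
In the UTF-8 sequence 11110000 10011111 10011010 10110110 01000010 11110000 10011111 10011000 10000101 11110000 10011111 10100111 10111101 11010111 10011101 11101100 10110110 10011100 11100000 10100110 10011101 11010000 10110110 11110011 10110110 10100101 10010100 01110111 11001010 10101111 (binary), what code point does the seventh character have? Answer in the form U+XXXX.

U+099D

Offset 0: leading byte 0xF0 = 11110000 → 4-byte char #1 = F0 9F 9A B6.
Offset 4: leading byte 0x42 = 01000010 → 1-byte char #2 = 42.
Offset 5: leading byte 0xF0 = 11110000 → 4-byte char #3 = F0 9F 98 85.
Offset 9: leading byte 0xF0 = 11110000 → 4-byte char #4 = F0 9F A7 BD.
Offset 13: leading byte 0xD7 = 11010111 → 2-byte char #5 = D7 9D.
Offset 15: leading byte 0xEC = 11101100 → 3-byte char #6 = EC B6 9C.
Offset 18: leading byte 0xE0 = 11100000 → 3-byte char #7 = E0 A6 9D.
Leading byte 0xE0 = 11100000 matches 1110xxxx → 3-byte sequence.
Byte 1: 0xE0 = 11100000, payload 0000 (4 bits).
Byte 2: 0xA6 = 10100110 (10xxxxxx ✓), payload 100110.
Byte 3: 0x9D = 10011101 (10xxxxxx ✓), payload 011101.
Concatenate: 0000100110011101 = 0x99D (16 bits → U+099D).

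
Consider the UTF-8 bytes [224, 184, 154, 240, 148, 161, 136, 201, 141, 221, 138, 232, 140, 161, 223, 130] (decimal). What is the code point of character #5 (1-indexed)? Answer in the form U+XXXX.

U+8321

Offset 0: leading byte 0xE0 = 11100000 → 3-byte char #1 = E0 B8 9A.
Offset 3: leading byte 0xF0 = 11110000 → 4-byte char #2 = F0 94 A1 88.
Offset 7: leading byte 0xC9 = 11001001 → 2-byte char #3 = C9 8D.
Offset 9: leading byte 0xDD = 11011101 → 2-byte char #4 = DD 8A.
Offset 11: leading byte 0xE8 = 11101000 → 3-byte char #5 = E8 8C A1.
Leading byte 0xE8 = 11101000 matches 1110xxxx → 3-byte sequence.
Byte 1: 0xE8 = 11101000, payload 1000 (4 bits).
Byte 2: 0x8C = 10001100 (10xxxxxx ✓), payload 001100.
Byte 3: 0xA1 = 10100001 (10xxxxxx ✓), payload 100001.
Concatenate: 1000001100100001 = 0x8321 (16 bits → U+8321).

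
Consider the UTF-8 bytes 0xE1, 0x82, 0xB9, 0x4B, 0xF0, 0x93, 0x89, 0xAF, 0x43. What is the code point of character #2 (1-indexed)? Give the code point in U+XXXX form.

Offset 0: leading byte 0xE1 = 11100001 → 3-byte char #1 = E1 82 B9.
Offset 3: leading byte 0x4B = 01001011 → 1-byte char #2 = 4B.
Leading byte 0x4B = 01001011 matches 0xxxxxxx → 1-byte sequence.
Byte 1: 0x4B = 01001011, payload 1001011 (7 bits).
Concatenate: 1001011 = 0x4B (7 bits → U+004B).

U+004B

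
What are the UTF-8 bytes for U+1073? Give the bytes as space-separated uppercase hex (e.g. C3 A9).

U+1073 = 0x1073 = 4211 decimal. In range U+0800–U+FFFF → 3-byte form: 1110xxxx 10xxxxxx 10xxxxxx.
Binary (16 bits): 0001000001110011.
Split 4+6+6: 0001 | 000001 | 110011.
Byte 1: 11100001 = 0xE1.
Byte 2: 10000001 = 0x81.
Byte 3: 10110011 = 0xB3.

E1 81 B3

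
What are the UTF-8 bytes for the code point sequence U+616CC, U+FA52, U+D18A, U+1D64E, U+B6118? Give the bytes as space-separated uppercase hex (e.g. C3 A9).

U+616CC: 4-byte form → F1 A1 9B 8C.
U+FA52: 3-byte form → EF A9 92.
U+D18A: 3-byte form → ED 86 8A.
U+1D64E: 4-byte form → F0 9D 99 8E.
U+B6118: 4-byte form → F2 B6 84 98.
Concatenated (18 bytes): F1 A1 9B 8C EF A9 92 ED 86 8A F0 9D 99 8E F2 B6 84 98.

F1 A1 9B 8C EF A9 92 ED 86 8A F0 9D 99 8E F2 B6 84 98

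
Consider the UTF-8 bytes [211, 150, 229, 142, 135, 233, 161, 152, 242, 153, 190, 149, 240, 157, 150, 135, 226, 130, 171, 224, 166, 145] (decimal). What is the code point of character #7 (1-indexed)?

Offset 0: leading byte 0xD3 = 11010011 → 2-byte char #1 = D3 96.
Offset 2: leading byte 0xE5 = 11100101 → 3-byte char #2 = E5 8E 87.
Offset 5: leading byte 0xE9 = 11101001 → 3-byte char #3 = E9 A1 98.
Offset 8: leading byte 0xF2 = 11110010 → 4-byte char #4 = F2 99 BE 95.
Offset 12: leading byte 0xF0 = 11110000 → 4-byte char #5 = F0 9D 96 87.
Offset 16: leading byte 0xE2 = 11100010 → 3-byte char #6 = E2 82 AB.
Offset 19: leading byte 0xE0 = 11100000 → 3-byte char #7 = E0 A6 91.
Leading byte 0xE0 = 11100000 matches 1110xxxx → 3-byte sequence.
Byte 1: 0xE0 = 11100000, payload 0000 (4 bits).
Byte 2: 0xA6 = 10100110 (10xxxxxx ✓), payload 100110.
Byte 3: 0x91 = 10010001 (10xxxxxx ✓), payload 010001.
Concatenate: 0000100110010001 = 0x991 (16 bits → U+0991).

U+0991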